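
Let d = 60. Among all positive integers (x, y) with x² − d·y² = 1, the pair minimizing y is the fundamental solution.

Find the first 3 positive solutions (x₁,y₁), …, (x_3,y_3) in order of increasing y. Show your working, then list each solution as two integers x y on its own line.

31 4
1921 248
119071 15372

√60 → a₀=7, period (1,2,1,14); ℓ=4 even so k=3
step 0: (7, 1)  from 7·(1,0) + (0,1)
…
step 2: (23, 3)  from 2·(8,1) + (7,1)
step 3: (31, 4)  from 1·(23,3) + (8,1)
(x₁, y₁) = (31, 4);  31² − 60·4² = 1 ✓
(x_2, y_2) = (31·31 + 60·4·4, 31·4 + 4·31) = (1921, 248)
(x_3, y_3) = (31·1921 + 60·4·248, 31·248 + 4·1921) = (119071, 15372)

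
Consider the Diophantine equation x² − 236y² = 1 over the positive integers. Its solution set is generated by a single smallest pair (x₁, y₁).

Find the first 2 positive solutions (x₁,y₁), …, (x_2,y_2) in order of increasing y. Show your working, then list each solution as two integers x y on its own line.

561799 36570
631236232801 41089978860

√236 → a₀=15, period (2,1,3,5,1,6,1,5,3,1,2,30); ℓ=12 even so k=11
k=0  a_k=15  p_k/q_k = 15/1
k=1  a_k=2  p_k/q_k = 31/2
k=2  a_k=1  p_k/q_k = 46/3
k=3  a_k=3  p_k/q_k = 169/11
k=4  a_k=5  p_k/q_k = 891/58
k=5  a_k=1  p_k/q_k = 1060/69
…
k=7  a_k=1  p_k/q_k = 8311/541
k=8  a_k=5  p_k/q_k = 48806/3177
k=9  a_k=3  p_k/q_k = 154729/10072
k=10  a_k=1  p_k/q_k = 203535/13249
k=11  a_k=2  p_k/q_k = 561799/36570
(x₁, y₁) = (561799, 36570);  561799² − 236·36570² = 1 ✓
(561799+36570√236)^2 = 631236232801 + 41089978860√236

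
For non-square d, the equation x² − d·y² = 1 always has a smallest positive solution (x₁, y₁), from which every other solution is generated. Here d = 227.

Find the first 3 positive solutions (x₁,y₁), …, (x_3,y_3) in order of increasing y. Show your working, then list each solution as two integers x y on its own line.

226 15
102151 6780
46172026 3064545

d=227: √d = [15; 15,30] (ℓ=2, even), read p_1/q_1
i=0: a=15 ⇒ p=15, q=1
i=1: a=15 ⇒ p=226, q=15
→ (226, 15).  Check: 226²=51076, 227·15²=51075, difference 1.
(226+15√227)^2 = 102151 + 6780√227
(226+15√227)^3 = 46172026 + 3064545√227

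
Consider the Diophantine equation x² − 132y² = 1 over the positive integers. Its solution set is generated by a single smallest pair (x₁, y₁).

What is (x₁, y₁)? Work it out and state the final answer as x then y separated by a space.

d=132: √d = [11; 2,22] (ℓ=2, even), read p_1/q_1
step 0: (11, 1)  from 11·(1,0) + (0,1)
step 1: (23, 2)  from 2·(11,1) + (1,0)
(x₁, y₁) = (23, 2);  23² − 132·2² = 1 ✓

23 2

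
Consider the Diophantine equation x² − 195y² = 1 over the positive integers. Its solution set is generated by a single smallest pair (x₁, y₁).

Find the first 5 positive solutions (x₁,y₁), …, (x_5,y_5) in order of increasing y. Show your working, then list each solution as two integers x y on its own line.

d=195: √d = [13; 1,26] (ℓ=2, even), read p_1/q_1
a_0=13:  p_0=13·1+0=13,  q_0=13·0+1=1
a_1=1:  p_1=1·13+1=14,  q_1=1·1+0=1
(x₁, y₁) = (14, 1);  14² − 195·1² = 1 ✓
(x_2, y_2) = (14·14 + 195·1·1, 14·1 + 1·14) = (391, 28)
(x_3, y_3) = (14·391 + 195·1·28, 14·28 + 1·391) = (10934, 783)
(x_4, y_4) = (14·10934 + 195·1·783, 14·783 + 1·10934) = (305761, 21896)
(x_5, y_5) = (14·305761 + 195·1·21896, 14·21896 + 1·305761) = (8550374, 612305)

14 1
391 28
10934 783
305761 21896
8550374 612305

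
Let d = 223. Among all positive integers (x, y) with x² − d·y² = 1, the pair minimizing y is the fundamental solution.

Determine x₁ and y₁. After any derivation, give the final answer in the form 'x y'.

224 15

[14; 1,13,1,28] for √223; ℓ=4 ⇒ convergent index 3
i=0: a=14 ⇒ p=14, q=1
…
i=2: a=13 ⇒ p=209, q=14
i=3: a=1 ⇒ p=224, q=15
(x₁, y₁) = (224, 15);  224² − 223·15² = 1 ✓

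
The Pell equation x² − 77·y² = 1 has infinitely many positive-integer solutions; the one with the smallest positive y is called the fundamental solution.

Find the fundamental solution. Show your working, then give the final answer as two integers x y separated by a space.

√77 = [8; 1,3,2,3,1,16, …], period ℓ=6 (even) → k=5
k=0  a_k=8  p_k/q_k = 8/1
k=1  a_k=1  p_k/q_k = 9/1
k=2  a_k=3  p_k/q_k = 35/4
k=3  a_k=2  p_k/q_k = 79/9
k=4  a_k=3  p_k/q_k = 272/31
k=5  a_k=1  p_k/q_k = 351/40
fundamental: x₁=351, y₁=40  (since 123201 − 77·1600 = 1)

351 40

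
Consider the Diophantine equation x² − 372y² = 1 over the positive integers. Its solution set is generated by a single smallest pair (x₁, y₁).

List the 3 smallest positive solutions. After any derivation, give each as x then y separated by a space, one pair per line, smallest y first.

12151 630
295293601 15310260
7176225079351 372069937890

√372 → a₀=19, period (3,2,12,2,3,38); ℓ=6 even so k=5
i=0: a=19 ⇒ p=19, q=1
…
i=2: a=2 ⇒ p=135, q=7
…
i=4: a=2 ⇒ p=3491, q=181
i=5: a=3 ⇒ p=12151, q=630
→ (12151, 630).  Check: 12151²=147646801, 372·630²=147646800, difference 1.
k=2:  x_2 = 12151·12151+372·630·630 = 295293601,  y_2 = 12151·630+630·12151 = 15310260
k=3:  x_3 = 12151·295293601+372·630·15310260 = 7176225079351,  y_3 = 12151·15310260+630·295293601 = 372069937890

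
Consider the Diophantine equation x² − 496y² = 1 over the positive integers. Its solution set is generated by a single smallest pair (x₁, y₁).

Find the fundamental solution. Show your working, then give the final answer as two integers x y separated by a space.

d=496: √d = [22; 3,1,2,4,1,…,1,3,44] (ℓ=16, even), read p_15/q_15
k=0  a_k=22  p_k/q_k = 22/1
k=1  a_k=3  p_k/q_k = 67/3
k=2  a_k=1  p_k/q_k = 89/4
k=3  a_k=2  p_k/q_k = 245/11
…
k=5  a_k=1  p_k/q_k = 1314/59
k=6  a_k=1  p_k/q_k = 2383/107
…
k=8  a_k=2  p_k/q_k = 14543/653
k=9  a_k=2  p_k/q_k = 35166/1579
k=10  a_k=1  p_k/q_k = 49709/2232
k=11  a_k=1  p_k/q_k = 84875/3811
…
k=14  a_k=1  p_k/q_k = 1252502/56239
k=15  a_k=3  p_k/q_k = 4620799/207480
(x₁, y₁) = (4620799, 207480);  4620799² − 496·207480² = 1 ✓

4620799 207480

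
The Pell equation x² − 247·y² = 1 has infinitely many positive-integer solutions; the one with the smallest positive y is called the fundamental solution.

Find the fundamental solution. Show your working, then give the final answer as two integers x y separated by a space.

85292 5427

√247 = [15; 1,2,1,1,9,1,9,1,1,2,1,30, …], period ℓ=12 (even) → k=11
k=0  a_k=15  p_k/q_k = 15/1
k=1  a_k=1  p_k/q_k = 16/1
…
k=3  a_k=1  p_k/q_k = 63/4
k=4  a_k=1  p_k/q_k = 110/7
…
k=6  a_k=1  p_k/q_k = 1163/74
k=7  a_k=9  p_k/q_k = 11520/733
…
k=9  a_k=1  p_k/q_k = 24203/1540
k=10  a_k=2  p_k/q_k = 61089/3887
k=11  a_k=1  p_k/q_k = 85292/5427
(x₁, y₁) = (85292, 5427);  85292² − 247·5427² = 1 ✓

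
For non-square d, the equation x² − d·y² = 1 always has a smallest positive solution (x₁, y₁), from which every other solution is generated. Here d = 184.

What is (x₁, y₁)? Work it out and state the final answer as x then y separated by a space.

d=184: √d = [13; 1,1,3,2,1,2,1,2,3,1,1,26] (ℓ=12, even), read p_11/q_11
i=0: a=13 ⇒ p=13, q=1
i=1: a=1 ⇒ p=14, q=1
i=2: a=1 ⇒ p=27, q=2
i=3: a=3 ⇒ p=95, q=7
i=4: a=2 ⇒ p=217, q=16
i=5: a=1 ⇒ p=312, q=23
i=6: a=2 ⇒ p=841, q=62
i=7: a=1 ⇒ p=1153, q=85
i=8: a=2 ⇒ p=3147, q=232
i=9: a=3 ⇒ p=10594, q=781
i=10: a=1 ⇒ p=13741, q=1013
i=11: a=1 ⇒ p=24335, q=1794
→ (24335, 1794).  Check: 24335²=592192225, 184·1794²=592192224, difference 1.

24335 1794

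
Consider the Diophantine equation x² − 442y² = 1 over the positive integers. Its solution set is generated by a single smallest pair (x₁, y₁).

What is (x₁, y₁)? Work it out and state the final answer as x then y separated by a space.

d=442: √d = [21; 42] (ℓ=1, odd), read p_1/q_1
a_0=21:  p_0=21·1+0=21,  q_0=21·0+1=1
a_1=42:  p_1=42·21+1=883,  q_1=42·1+0=42
(x₁, y₁) = (883, 42);  883² − 442·42² = 1 ✓

883 42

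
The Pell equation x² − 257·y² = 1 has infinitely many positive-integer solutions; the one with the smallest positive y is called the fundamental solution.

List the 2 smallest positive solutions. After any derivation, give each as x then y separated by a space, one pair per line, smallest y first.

√257 = [16; 32, …], period ℓ=1 (odd) → k=1
a_0=16:  p_0=16·1+0=16,  q_0=16·0+1=1
a_1=32:  p_1=32·16+1=513,  q_1=32·1+0=32
→ (513, 32).  Check: 513²=263169, 257·32²=263168, difference 1.
n=2: (513,32)∘(513,32) = (513·513+257·32·32, 513·32+32·513) = (526337,32832)

513 32
526337 32832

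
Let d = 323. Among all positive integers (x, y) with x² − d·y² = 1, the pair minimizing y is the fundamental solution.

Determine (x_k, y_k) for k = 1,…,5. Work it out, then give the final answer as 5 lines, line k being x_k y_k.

18 1
647 36
23274 1295
837217 46584
30116538 1675729

d=323: √d = [17; 1,34] (ℓ=2, even), read p_1/q_1
step 0: (17, 1)  from 17·(1,0) + (0,1)
step 1: (18, 1)  from 1·(17,1) + (1,0)
fundamental: x₁=18, y₁=1  (since 324 − 323·1 = 1)
k=2:  x_2 = 18·18+323·1·1 = 647,  y_2 = 18·1+1·18 = 36
k=3:  x_3 = 18·647+323·1·36 = 23274,  y_3 = 18·36+1·647 = 1295
k=4:  x_4 = 18·23274+323·1·1295 = 837217,  y_4 = 18·1295+1·23274 = 46584
k=5:  x_5 = 18·837217+323·1·46584 = 30116538,  y_5 = 18·46584+1·837217 = 1675729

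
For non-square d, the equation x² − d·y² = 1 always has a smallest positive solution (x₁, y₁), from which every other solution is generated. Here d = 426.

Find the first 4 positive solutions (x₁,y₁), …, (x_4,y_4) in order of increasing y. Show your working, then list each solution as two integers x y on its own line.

√426 = [20; 1,1,1,3,2,6,2,3,1,1,1,40, …], period ℓ=12 (even) → k=11
k=0  a_k=20  p_k/q_k = 20/1
…
k=3  a_k=1  p_k/q_k = 62/3
k=4  a_k=3  p_k/q_k = 227/11
k=5  a_k=2  p_k/q_k = 516/25
k=6  a_k=6  p_k/q_k = 3323/161
k=7  a_k=2  p_k/q_k = 7162/347
…
k=9  a_k=1  p_k/q_k = 31971/1549
k=10  a_k=1  p_k/q_k = 56780/2751
k=11  a_k=1  p_k/q_k = 88751/4300
→ (88751, 4300).  Check: 88751²=7876740001, 426·4300²=7876740000, difference 1.
k=2:  x_2 = 88751·88751+426·4300·4300 = 15753480001,  y_2 = 88751·4300+4300·88751 = 763258600
k=3:  x_3 = 88751·15753480001+426·4300·763258600 = 2796274207048751,  y_3 = 88751·763258600+4300·15753480001 = 135479928012900
k=4:  x_4 = 88751·2796274207048751+426·4300·135479928012900 = 496344264283813920001,  y_4 = 88751·135479928012900+4300·2796274207048751 = 24047958181382517200

88751 4300
15753480001 763258600
2796274207048751 135479928012900
496344264283813920001 24047958181382517200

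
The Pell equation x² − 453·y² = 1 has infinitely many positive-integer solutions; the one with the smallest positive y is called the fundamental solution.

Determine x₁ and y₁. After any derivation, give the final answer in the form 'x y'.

1653751 77700

[21; 3,1,1,10,14,10,1,1,3,42] for √453; ℓ=10 ⇒ convergent index 9
step 0: (21, 1)  from 21·(1,0) + (0,1)
…
step 2: (85, 4)  from 1·(64,3) + (21,1)
step 3: (149, 7)  from 1·(85,4) + (64,3)
step 4: (1575, 74)  from 10·(149,7) + (85,4)
step 5: (22199, 1043)  from 14·(1575,74) + (149,7)
step 6: (223565, 10504)  from 10·(22199,1043) + (1575,74)
…
step 8: (469329, 22051)  from 1·(245764,11547) + (223565,10504)
step 9: (1653751, 77700)  from 3·(469329,22051) + (245764,11547)
(x₁, y₁) = (1653751, 77700);  1653751² − 453·77700² = 1 ✓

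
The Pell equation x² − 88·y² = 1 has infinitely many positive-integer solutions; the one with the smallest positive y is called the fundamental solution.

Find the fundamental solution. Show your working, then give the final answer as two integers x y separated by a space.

√88 = [9; 2,1,1,1,2,18, …], period ℓ=6 (even) → k=5
i=0: a=9 ⇒ p=9, q=1
i=1: a=2 ⇒ p=19, q=2
…
i=4: a=1 ⇒ p=75, q=8
i=5: a=2 ⇒ p=197, q=21
→ (197, 21).  Check: 197²=38809, 88·21²=38808, difference 1.

197 21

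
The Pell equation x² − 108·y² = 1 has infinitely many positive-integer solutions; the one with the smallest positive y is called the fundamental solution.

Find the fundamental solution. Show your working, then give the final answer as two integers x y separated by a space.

1351 130

d=108: √d = [10; 2,1,1,4,1,1,2,20] (ℓ=8, even), read p_7/q_7
step 0: (10, 1)  from 10·(1,0) + (0,1)
…
step 4: (239, 23)  from 4·(52,5) + (31,3)
…
step 6: (530, 51)  from 1·(291,28) + (239,23)
step 7: (1351, 130)  from 2·(530,51) + (291,28)
→ (1351, 130).  Check: 1351²=1825201, 108·130²=1825200, difference 1.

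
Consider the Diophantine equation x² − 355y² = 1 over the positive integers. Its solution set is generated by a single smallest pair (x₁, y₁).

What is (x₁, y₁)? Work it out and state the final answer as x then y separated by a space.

954809 50676

d=355: √d = [18; 1,5,3,3,1,6,1,3,3,5,1,36] (ℓ=12, even), read p_11/q_11
i=0: a=18 ⇒ p=18, q=1
i=1: a=1 ⇒ p=19, q=1
i=2: a=5 ⇒ p=113, q=6
i=3: a=3 ⇒ p=358, q=19
…
i=5: a=1 ⇒ p=1545, q=82
i=6: a=6 ⇒ p=10457, q=555
i=7: a=1 ⇒ p=12002, q=637
i=8: a=3 ⇒ p=46463, q=2466
i=9: a=3 ⇒ p=151391, q=8035
i=10: a=5 ⇒ p=803418, q=42641
i=11: a=1 ⇒ p=954809, q=50676
(x₁, y₁) = (954809, 50676);  954809² − 355·50676² = 1 ✓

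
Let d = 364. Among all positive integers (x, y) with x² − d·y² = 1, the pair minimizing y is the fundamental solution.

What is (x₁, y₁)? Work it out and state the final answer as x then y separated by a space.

4954951 259710

√364 → a₀=19, period (12,1,2,3,1,8,1,3,2,1,12,38); ℓ=12 even so k=11
a_0=19:  p_0=19·1+0=19,  q_0=19·0+1=1
…
a_2=1:  p_2=1·229+19=248,  q_2=1·12+1=13
…
a_6=8:  p_6=8·3148+2423=27607,  q_6=8·165+127=1447
…
a_8=3:  p_8=3·30755+27607=119872,  q_8=3·1612+1447=6283
a_9=2:  p_9=2·119872+30755=270499,  q_9=2·6283+1612=14178
a_10=1:  p_10=1·270499+119872=390371,  q_10=1·14178+6283=20461
a_11=12:  p_11=12·390371+270499=4954951,  q_11=12·20461+14178=259710
→ (4954951, 259710).  Check: 4954951²=24551539412401, 364·259710²=24551539412400, difference 1.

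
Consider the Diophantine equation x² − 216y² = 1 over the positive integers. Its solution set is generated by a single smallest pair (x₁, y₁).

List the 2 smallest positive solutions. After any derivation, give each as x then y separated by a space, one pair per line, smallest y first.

485 33
470449 32010

√216 = [14; 1,2,3,2,1,28, …], period ℓ=6 (even) → k=5
a_0=14:  p_0=14·1+0=14,  q_0=14·0+1=1
a_1=1:  p_1=1·14+1=15,  q_1=1·1+0=1
a_2=2:  p_2=2·15+14=44,  q_2=2·1+1=3
a_3=3:  p_3=3·44+15=147,  q_3=3·3+1=10
a_4=2:  p_4=2·147+44=338,  q_4=2·10+3=23
a_5=1:  p_5=1·338+147=485,  q_5=1·23+10=33
→ (485, 33).  Check: 485²=235225, 216·33²=235224, difference 1.
(485+33√216)^2 = 470449 + 32010√216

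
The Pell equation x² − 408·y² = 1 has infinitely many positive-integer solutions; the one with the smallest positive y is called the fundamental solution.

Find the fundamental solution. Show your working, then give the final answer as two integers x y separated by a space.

101 5

√408 → a₀=20, period (5,40); ℓ=2 even so k=1
k=0  a_k=20  p_k/q_k = 20/1
k=1  a_k=5  p_k/q_k = 101/5
→ (101, 5).  Check: 101²=10201, 408·5²=10200, difference 1.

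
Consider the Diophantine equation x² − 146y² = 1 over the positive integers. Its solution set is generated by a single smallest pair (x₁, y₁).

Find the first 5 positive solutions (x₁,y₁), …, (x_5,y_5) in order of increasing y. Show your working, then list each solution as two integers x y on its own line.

[12; 12,24] for √146; ℓ=2 ⇒ convergent index 1
step 0: (12, 1)  from 12·(1,0) + (0,1)
step 1: (145, 12)  from 12·(12,1) + (1,0)
(x₁, y₁) = (145, 12);  145² − 146·12² = 1 ✓
(x_2, y_2) = (145·145 + 146·12·12, 145·12 + 12·145) = (42049, 3480)
(x_3, y_3) = (145·42049 + 146·12·3480, 145·3480 + 12·42049) = (12194065, 1009188)
(x_4, y_4) = (145·12194065 + 146·12·1009188, 145·1009188 + 12·12194065) = (3536236801, 292661040)
(x_5, y_5) = (145·3536236801 + 146·12·292661040, 145·292661040 + 12·3536236801) = (1025496478225, 84870692412)

145 12
42049 3480
12194065 1009188
3536236801 292661040
1025496478225 84870692412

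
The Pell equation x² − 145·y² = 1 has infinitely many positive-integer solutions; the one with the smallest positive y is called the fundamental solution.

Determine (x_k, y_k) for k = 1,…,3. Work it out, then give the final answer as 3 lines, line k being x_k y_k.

[12; 24] for √145; ℓ=1 ⇒ convergent index 1
i=0: a=12 ⇒ p=12, q=1
i=1: a=24 ⇒ p=289, q=24
fundamental: x₁=289, y₁=24  (since 83521 − 145·576 = 1)
(289+24√145)^2 = 167041 + 13872√145
(289+24√145)^3 = 96549409 + 8017992√145

289 24
167041 13872
96549409 8017992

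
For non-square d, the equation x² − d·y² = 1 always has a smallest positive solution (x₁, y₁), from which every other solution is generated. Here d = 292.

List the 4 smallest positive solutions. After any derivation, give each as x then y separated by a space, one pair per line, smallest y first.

√292 → a₀=17, period (11,2,1,3,8,3,1,2,11,34); ℓ=10 even so k=9
k=0  a_k=17  p_k/q_k = 17/1
…
k=7  a_k=1  p_k/q_k = 72812/4261
k=8  a_k=2  p_k/q_k = 200767/11749
k=9  a_k=11  p_k/q_k = 2281249/133500
fundamental: x₁=2281249, y₁=133500  (since 5204097000001 − 292·17822250000 = 1)
n=2: (2281249,133500)∘(2281249,133500) = (2281249·2281249+292·133500·133500, 2281249·133500+133500·2281249) = (10408194000001,609093483000)
n=3: (10408194000001,609093483000)∘(2281249,133500) = (2281249·10408194000001+292·133500·609093483000, 2281249·609093483000+133500·10408194000001) = (47487364308614281249,2778987798000400500)
n=4: (47487364308614281249,2778987798000400500)∘(2281249,133500) = (2281249·47487364308614281249+292·133500·2778987798000400500, 2281249·2778987798000400500+133500·47487364308614281249) = (216661004683313632776000001,12679126270400622186966000)

2281249 133500
10408194000001 609093483000
47487364308614281249 2778987798000400500
216661004683313632776000001 12679126270400622186966000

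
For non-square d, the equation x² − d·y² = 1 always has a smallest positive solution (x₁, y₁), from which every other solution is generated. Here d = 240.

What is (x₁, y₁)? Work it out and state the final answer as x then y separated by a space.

31 2

√240 → a₀=15, period (2,30); ℓ=2 even so k=1
i=0: a=15 ⇒ p=15, q=1
i=1: a=2 ⇒ p=31, q=2
(x₁, y₁) = (31, 2);  31² − 240·2² = 1 ✓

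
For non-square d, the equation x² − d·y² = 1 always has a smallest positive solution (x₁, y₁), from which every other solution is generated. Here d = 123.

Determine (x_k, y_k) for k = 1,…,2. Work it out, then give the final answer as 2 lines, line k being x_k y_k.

d=123: √d = [11; 11,22] (ℓ=2, even), read p_1/q_1
a_0=11:  p_0=11·1+0=11,  q_0=11·0+1=1
a_1=11:  p_1=11·11+1=122,  q_1=11·1+0=11
fundamental: x₁=122, y₁=11  (since 14884 − 123·121 = 1)
k=2:  x_2 = 122·122+123·11·11 = 29767,  y_2 = 122·11+11·122 = 2684

122 11
29767 2684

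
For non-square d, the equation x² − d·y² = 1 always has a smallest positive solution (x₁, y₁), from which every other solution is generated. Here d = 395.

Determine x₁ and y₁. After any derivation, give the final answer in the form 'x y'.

[19; 1,6,1,38] for √395; ℓ=4 ⇒ convergent index 3
i=0: a=19 ⇒ p=19, q=1
…
i=2: a=6 ⇒ p=139, q=7
i=3: a=1 ⇒ p=159, q=8
→ (159, 8).  Check: 159²=25281, 395·8²=25280, difference 1.

159 8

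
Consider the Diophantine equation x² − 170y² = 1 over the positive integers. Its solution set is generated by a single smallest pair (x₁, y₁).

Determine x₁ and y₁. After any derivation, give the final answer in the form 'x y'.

339 26

d=170: √d = [13; 26] (ℓ=1, odd), read p_1/q_1
i=0: a=13 ⇒ p=13, q=1
i=1: a=26 ⇒ p=339, q=26
(x₁, y₁) = (339, 26);  339² − 170·26² = 1 ✓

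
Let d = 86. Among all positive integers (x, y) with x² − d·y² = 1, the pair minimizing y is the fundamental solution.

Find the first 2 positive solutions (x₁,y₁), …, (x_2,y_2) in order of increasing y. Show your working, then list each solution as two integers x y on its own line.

√86 = [9; 3,1,1,1,8,1,1,1,3,18, …], period ℓ=10 (even) → k=9
a_0=9:  p_0=9·1+0=9,  q_0=9·0+1=1
…
a_4=1:  p_4=1·65+37=102,  q_4=1·7+4=11
a_5=8:  p_5=8·102+65=881,  q_5=8·11+7=95
…
a_8=1:  p_8=1·1864+983=2847,  q_8=1·201+106=307
a_9=3:  p_9=3·2847+1864=10405,  q_9=3·307+201=1122
fundamental: x₁=10405, y₁=1122  (since 108264025 − 86·1258884 = 1)
k=2:  x_2 = 10405·10405+86·1122·1122 = 216528049,  y_2 = 10405·1122+1122·10405 = 23348820

10405 1122
216528049 23348820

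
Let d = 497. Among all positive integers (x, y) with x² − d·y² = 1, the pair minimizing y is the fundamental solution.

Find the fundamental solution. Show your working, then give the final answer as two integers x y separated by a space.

1201887 53912

√497 = [22; 3,2,2,5,6,5,2,2,3,44, …], period ℓ=10 (even) → k=9
k=0  a_k=22  p_k/q_k = 22/1
…
k=3  a_k=2  p_k/q_k = 379/17
k=4  a_k=5  p_k/q_k = 2051/92
k=5  a_k=6  p_k/q_k = 12685/569
…
k=7  a_k=2  p_k/q_k = 143637/6443
k=8  a_k=2  p_k/q_k = 352750/15823
k=9  a_k=3  p_k/q_k = 1201887/53912
fundamental: x₁=1201887, y₁=53912  (since 1444532360769 − 497·2906503744 = 1)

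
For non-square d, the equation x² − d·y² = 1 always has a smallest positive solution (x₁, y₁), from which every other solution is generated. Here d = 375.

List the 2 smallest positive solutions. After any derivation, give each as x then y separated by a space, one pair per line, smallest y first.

√375 = [19; 2,1,2,1,5,1,2,1,2,38, …], period ℓ=10 (even) → k=9
step 0: (19, 1)  from 19·(1,0) + (0,1)
step 1: (39, 2)  from 2·(19,1) + (1,0)
step 2: (58, 3)  from 1·(39,2) + (19,1)
step 3: (155, 8)  from 2·(58,3) + (39,2)
step 4: (213, 11)  from 1·(155,8) + (58,3)
…
step 6: (1433, 74)  from 1·(1220,63) + (213,11)
step 7: (4086, 211)  from 2·(1433,74) + (1220,63)
step 8: (5519, 285)  from 1·(4086,211) + (1433,74)
step 9: (15124, 781)  from 2·(5519,285) + (4086,211)
(x₁, y₁) = (15124, 781);  15124² − 375·781² = 1 ✓
(15124+781√375)^2 = 457470751 + 23623688√375

15124 781
457470751 23623688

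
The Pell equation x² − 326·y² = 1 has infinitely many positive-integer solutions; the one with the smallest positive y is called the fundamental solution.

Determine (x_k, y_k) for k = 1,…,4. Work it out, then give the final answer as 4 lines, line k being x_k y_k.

325 18
211249 11700
137311525 7604982
89252280001 4943226600

√326 → a₀=18, period (18,36); ℓ=2 even so k=1
step 0: (18, 1)  from 18·(1,0) + (0,1)
step 1: (325, 18)  from 18·(18,1) + (1,0)
→ (325, 18).  Check: 325²=105625, 326·18²=105624, difference 1.
n=2: (325,18)∘(325,18) = (325·325+326·18·18, 325·18+18·325) = (211249,11700)
n=3: (211249,11700)∘(325,18) = (325·211249+326·18·11700, 325·11700+18·211249) = (137311525,7604982)
n=4: (137311525,7604982)∘(325,18) = (325·137311525+326·18·7604982, 325·7604982+18·137311525) = (89252280001,4943226600)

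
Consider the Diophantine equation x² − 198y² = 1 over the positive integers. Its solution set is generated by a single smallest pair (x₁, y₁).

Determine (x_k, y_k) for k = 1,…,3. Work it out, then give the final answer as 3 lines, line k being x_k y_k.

d=198: √d = [14; 14,28] (ℓ=2, even), read p_1/q_1
step 0: (14, 1)  from 14·(1,0) + (0,1)
step 1: (197, 14)  from 14·(14,1) + (1,0)
→ (197, 14).  Check: 197²=38809, 198·14²=38808, difference 1.
(x_2, y_2) = (197·197 + 198·14·14, 197·14 + 14·197) = (77617, 5516)
(x_3, y_3) = (197·77617 + 198·14·5516, 197·5516 + 14·77617) = (30580901, 2173290)

197 14
77617 5516
30580901 2173290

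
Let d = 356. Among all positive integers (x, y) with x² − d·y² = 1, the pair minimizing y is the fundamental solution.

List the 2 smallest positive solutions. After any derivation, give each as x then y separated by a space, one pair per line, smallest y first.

[18; 1,6,1,1,2,…,6,1,36] for √356; ℓ=14 ⇒ convergent index 13
i=0: a=18 ⇒ p=18, q=1
i=1: a=1 ⇒ p=19, q=1
…
i=5: a=2 ⇒ p=717, q=38
…
i=7: a=8 ⇒ p=8717, q=462
…
i=9: a=2 ⇒ p=28151, q=1492
i=10: a=1 ⇒ p=37868, q=2007
…
i=12: a=6 ⇒ p=433982, q=23001
i=13: a=1 ⇒ p=500001, q=26500
→ (500001, 26500).  Check: 500001²=250001000001, 356·26500²=250001000000, difference 1.
k=2:  x_2 = 500001·500001+356·26500·26500 = 500002000001,  y_2 = 500001·26500+26500·500001 = 26500053000

500001 26500
500002000001 26500053000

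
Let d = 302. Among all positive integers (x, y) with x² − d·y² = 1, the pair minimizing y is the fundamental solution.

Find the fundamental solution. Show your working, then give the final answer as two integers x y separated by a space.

d=302: √d = [17; 2,1,1,1,4,…,1,2,34] (ℓ=16, even), read p_15/q_15
step 0: (17, 1)  from 17·(1,0) + (0,1)
step 1: (35, 2)  from 2·(17,1) + (1,0)
step 2: (52, 3)  from 1·(35,2) + (17,1)
step 3: (87, 5)  from 1·(52,3) + (35,2)
step 4: (139, 8)  from 1·(87,5) + (52,3)
…
step 6: (1425, 82)  from 2·(643,37) + (139,8)
step 7: (2068, 119)  from 1·(1425,82) + (643,37)
step 8: (34513, 1986)  from 16·(2068,119) + (1425,82)
…
step 10: (107675, 6196)  from 2·(36581,2105) + (34513,1986)
step 11: (467281, 26889)  from 4·(107675,6196) + (36581,2105)
step 12: (574956, 33085)  from 1·(467281,26889) + (107675,6196)
step 13: (1042237, 59974)  from 1·(574956,33085) + (467281,26889)
step 14: (1617193, 93059)  from 1·(1042237,59974) + (574956,33085)
step 15: (4276623, 246092)  from 2·(1617193,93059) + (1042237,59974)
(x₁, y₁) = (4276623, 246092);  4276623² − 302·246092² = 1 ✓

4276623 246092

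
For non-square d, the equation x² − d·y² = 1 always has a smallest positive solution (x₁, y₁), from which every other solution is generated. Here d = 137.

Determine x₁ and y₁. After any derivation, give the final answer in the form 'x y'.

6083073 519712

√137 = [11; 1,2,2,1,1,2,2,1,22, …], period ℓ=9 (odd) → k=17
i=0: a=11 ⇒ p=11, q=1
i=1: a=1 ⇒ p=12, q=1
…
i=4: a=1 ⇒ p=117, q=10
i=5: a=1 ⇒ p=199, q=17
i=6: a=2 ⇒ p=515, q=44
i=7: a=2 ⇒ p=1229, q=105
i=8: a=1 ⇒ p=1744, q=149
i=9: a=22 ⇒ p=39597, q=3383
i=10: a=1 ⇒ p=41341, q=3532
i=11: a=2 ⇒ p=122279, q=10447
…
i=13: a=1 ⇒ p=408178, q=34873
i=14: a=1 ⇒ p=694077, q=59299
i=15: a=2 ⇒ p=1796332, q=153471
i=16: a=2 ⇒ p=4286741, q=366241
i=17: a=1 ⇒ p=6083073, q=519712
→ (6083073, 519712).  Check: 6083073²=37003777123329, 137·519712²=37003777123328, difference 1.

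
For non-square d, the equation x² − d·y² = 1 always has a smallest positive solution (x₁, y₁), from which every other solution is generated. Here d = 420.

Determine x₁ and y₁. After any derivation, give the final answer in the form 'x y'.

41 2

[20; 2,40] for √420; ℓ=2 ⇒ convergent index 1
step 0: (20, 1)  from 20·(1,0) + (0,1)
step 1: (41, 2)  from 2·(20,1) + (1,0)
(x₁, y₁) = (41, 2);  41² − 420·2² = 1 ✓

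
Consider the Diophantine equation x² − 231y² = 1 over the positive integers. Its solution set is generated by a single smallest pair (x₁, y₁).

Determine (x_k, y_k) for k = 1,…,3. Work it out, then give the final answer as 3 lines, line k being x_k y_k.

76 5
11551 760
1755676 115515

d=231: √d = [15; 5,30] (ℓ=2, even), read p_1/q_1
i=0: a=15 ⇒ p=15, q=1
i=1: a=5 ⇒ p=76, q=5
→ (76, 5).  Check: 76²=5776, 231·5²=5775, difference 1.
k=2:  x_2 = 76·76+231·5·5 = 11551,  y_2 = 76·5+5·76 = 760
k=3:  x_3 = 76·11551+231·5·760 = 1755676,  y_3 = 76·760+5·11551 = 115515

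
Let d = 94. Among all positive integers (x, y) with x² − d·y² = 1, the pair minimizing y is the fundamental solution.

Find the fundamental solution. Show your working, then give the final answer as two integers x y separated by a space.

d=94: √d = [9; 1,2,3,1,1,…,2,1,18] (ℓ=16, even), read p_15/q_15
k=0  a_k=9  p_k/q_k = 9/1
k=1  a_k=1  p_k/q_k = 10/1
k=2  a_k=2  p_k/q_k = 29/3
…
k=6  a_k=5  p_k/q_k = 1241/128
…
k=9  a_k=1  p_k/q_k = 14417/1487
k=10  a_k=5  p_k/q_k = 85038/8771
…
k=14  a_k=2  p_k/q_k = 1490361/153719
k=15  a_k=1  p_k/q_k = 2143295/221064
(x₁, y₁) = (2143295, 221064);  2143295² − 94·221064² = 1 ✓

2143295 221064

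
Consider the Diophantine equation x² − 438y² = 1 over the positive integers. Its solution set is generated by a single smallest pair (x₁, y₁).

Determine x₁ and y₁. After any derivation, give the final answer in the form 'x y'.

[20; 1,12,1,40] for √438; ℓ=4 ⇒ convergent index 3
a_0=20:  p_0=20·1+0=20,  q_0=20·0+1=1
a_1=1:  p_1=1·20+1=21,  q_1=1·1+0=1
a_2=12:  p_2=12·21+20=272,  q_2=12·1+1=13
a_3=1:  p_3=1·272+21=293,  q_3=1·13+1=14
(x₁, y₁) = (293, 14);  293² − 438·14² = 1 ✓

293 14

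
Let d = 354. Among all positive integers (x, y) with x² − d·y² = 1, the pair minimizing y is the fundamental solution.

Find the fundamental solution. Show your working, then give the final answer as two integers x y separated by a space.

258065 13716

d=354: √d = [18; 1,4,2,2,18,2,2,4,1,36] (ℓ=10, even), read p_9/q_9
a_0=18:  p_0=18·1+0=18,  q_0=18·0+1=1
a_1=1:  p_1=1·18+1=19,  q_1=1·1+0=1
a_2=4:  p_2=4·19+18=94,  q_2=4·1+1=5
a_3=2:  p_3=2·94+19=207,  q_3=2·5+1=11
a_4=2:  p_4=2·207+94=508,  q_4=2·11+5=27
a_5=18:  p_5=18·508+207=9351,  q_5=18·27+11=497
a_6=2:  p_6=2·9351+508=19210,  q_6=2·497+27=1021
…
a_8=4:  p_8=4·47771+19210=210294,  q_8=4·2539+1021=11177
a_9=1:  p_9=1·210294+47771=258065,  q_9=1·11177+2539=13716
→ (258065, 13716).  Check: 258065²=66597544225, 354·13716²=66597544224, difference 1.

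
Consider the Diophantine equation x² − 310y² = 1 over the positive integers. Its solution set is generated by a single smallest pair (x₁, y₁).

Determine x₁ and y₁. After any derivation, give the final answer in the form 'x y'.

848719 48204

√310 → a₀=17, period (1,1,1,1,5,…,1,1,34); ℓ=16 even so k=15
a_0=17:  p_0=17·1+0=17,  q_0=17·0+1=1
a_1=1:  p_1=1·17+1=18,  q_1=1·1+0=1
a_2=1:  p_2=1·18+17=35,  q_2=1·1+1=2
a_3=1:  p_3=1·35+18=53,  q_3=1·2+1=3
…
a_6=3:  p_6=3·493+88=1567,  q_6=3·28+5=89
…
a_8=2:  p_8=2·2060+1567=5687,  q_8=2·117+89=323
a_9=1:  p_9=1·5687+2060=7747,  q_9=1·323+117=440
a_10=3:  p_10=3·7747+5687=28928,  q_10=3·440+323=1643
a_11=5:  p_11=5·28928+7747=152387,  q_11=5·1643+440=8655
…
a_13=1:  p_13=1·181315+152387=333702,  q_13=1·10298+8655=18953
a_14=1:  p_14=1·333702+181315=515017,  q_14=1·18953+10298=29251
a_15=1:  p_15=1·515017+333702=848719,  q_15=1·29251+18953=48204
→ (848719, 48204).  Check: 848719²=720323940961, 310·48204²=720323940960, difference 1.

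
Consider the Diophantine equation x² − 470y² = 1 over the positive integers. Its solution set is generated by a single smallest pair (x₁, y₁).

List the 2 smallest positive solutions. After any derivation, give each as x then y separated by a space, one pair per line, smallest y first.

d=470: √d = [21; 1,2,8,2,1,42] (ℓ=6, even), read p_5/q_5
k=0  a_k=21  p_k/q_k = 21/1
…
k=2  a_k=2  p_k/q_k = 65/3
k=3  a_k=8  p_k/q_k = 542/25
k=4  a_k=2  p_k/q_k = 1149/53
k=5  a_k=1  p_k/q_k = 1691/78
→ (1691, 78).  Check: 1691²=2859481, 470·78²=2859480, difference 1.
n=2: (1691,78)∘(1691,78) = (1691·1691+470·78·78, 1691·78+78·1691) = (5718961,263796)

1691 78
5718961 263796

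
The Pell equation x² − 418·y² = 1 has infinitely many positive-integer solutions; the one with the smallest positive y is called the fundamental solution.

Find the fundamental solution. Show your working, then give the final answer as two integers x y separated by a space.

√418 = [20; 2,4,20,4,2,40, …], period ℓ=6 (even) → k=5
k=0  a_k=20  p_k/q_k = 20/1
k=1  a_k=2  p_k/q_k = 41/2
k=2  a_k=4  p_k/q_k = 184/9
k=3  a_k=20  p_k/q_k = 3721/182
k=4  a_k=4  p_k/q_k = 15068/737
k=5  a_k=2  p_k/q_k = 33857/1656
fundamental: x₁=33857, y₁=1656  (since 1146296449 − 418·2742336 = 1)

33857 1656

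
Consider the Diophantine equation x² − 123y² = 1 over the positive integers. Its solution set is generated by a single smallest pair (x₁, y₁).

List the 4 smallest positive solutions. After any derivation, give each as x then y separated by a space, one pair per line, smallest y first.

122 11
29767 2684
7263026 654885
1772148577 159789256

[11; 11,22] for √123; ℓ=2 ⇒ convergent index 1
k=0  a_k=11  p_k/q_k = 11/1
k=1  a_k=11  p_k/q_k = 122/11
fundamental: x₁=122, y₁=11  (since 14884 − 123·121 = 1)
k=2:  x_2 = 122·122+123·11·11 = 29767,  y_2 = 122·11+11·122 = 2684
k=3:  x_3 = 122·29767+123·11·2684 = 7263026,  y_3 = 122·2684+11·29767 = 654885
k=4:  x_4 = 122·7263026+123·11·654885 = 1772148577,  y_4 = 122·654885+11·7263026 = 159789256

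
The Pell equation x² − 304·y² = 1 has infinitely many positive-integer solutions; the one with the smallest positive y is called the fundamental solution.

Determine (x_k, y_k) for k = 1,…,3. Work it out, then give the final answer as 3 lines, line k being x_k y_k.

d=304: √d = [17; 2,3,2,1,1,1,1,1,2,3,2,34] (ℓ=12, even), read p_11/q_11
step 0: (17, 1)  from 17·(1,0) + (0,1)
step 1: (35, 2)  from 2·(17,1) + (1,0)
step 2: (122, 7)  from 3·(35,2) + (17,1)
…
step 4: (401, 23)  from 1·(279,16) + (122,7)
…
step 6: (1081, 62)  from 1·(680,39) + (401,23)
…
step 8: (2842, 163)  from 1·(1761,101) + (1081,62)
step 9: (7445, 427)  from 2·(2842,163) + (1761,101)
step 10: (25177, 1444)  from 3·(7445,427) + (2842,163)
step 11: (57799, 3315)  from 2·(25177,1444) + (7445,427)
(x₁, y₁) = (57799, 3315);  57799² − 304·3315² = 1 ✓
n=2: (57799,3315)∘(57799,3315) = (57799·57799+304·3315·3315, 57799·3315+3315·57799) = (6681448801,383207370)
n=3: (6681448801,383207370)∘(57799,3315) = (57799·6681448801+304·3315·383207370, 57799·383207370+3315·6681448801) = (772362118440199,44298005553945)

57799 3315
6681448801 383207370
772362118440199 44298005553945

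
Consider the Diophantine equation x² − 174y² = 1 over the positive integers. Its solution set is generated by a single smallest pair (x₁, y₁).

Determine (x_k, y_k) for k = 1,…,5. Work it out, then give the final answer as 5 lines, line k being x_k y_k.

[13; 5,4,5,26] for √174; ℓ=4 ⇒ convergent index 3
k=0  a_k=13  p_k/q_k = 13/1
…
k=2  a_k=4  p_k/q_k = 277/21
k=3  a_k=5  p_k/q_k = 1451/110
→ (1451, 110).  Check: 1451²=2105401, 174·110²=2105400, difference 1.
(x_2, y_2) = (1451·1451 + 174·110·110, 1451·110 + 110·1451) = (4210801, 319220)
(x_3, y_3) = (1451·4210801 + 174·110·319220, 1451·319220 + 110·4210801) = (12219743051, 926376330)
(x_4, y_4) = (1451·12219743051 + 174·110·926376330, 1451·926376330 + 110·12219743051) = (35461690123201, 2688343790440)
(x_5, y_5) = (1451·35461690123201 + 174·110·2688343790440, 1451·2688343790440 + 110·35461690123201) = (102909812517786251, 7801572753480550)

1451 110
4210801 319220
12219743051 926376330
35461690123201 2688343790440
102909812517786251 7801572753480550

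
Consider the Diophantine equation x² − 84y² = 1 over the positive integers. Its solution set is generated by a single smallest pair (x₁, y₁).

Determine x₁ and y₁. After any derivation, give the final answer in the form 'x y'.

55 6

d=84: √d = [9; 6,18] (ℓ=2, even), read p_1/q_1
a_0=9:  p_0=9·1+0=9,  q_0=9·0+1=1
a_1=6:  p_1=6·9+1=55,  q_1=6·1+0=6
fundamental: x₁=55, y₁=6  (since 3025 − 84·36 = 1)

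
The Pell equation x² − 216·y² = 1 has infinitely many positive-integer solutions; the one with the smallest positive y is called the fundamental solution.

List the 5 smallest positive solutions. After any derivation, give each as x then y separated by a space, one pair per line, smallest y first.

485 33
470449 32010
456335045 31049667
442644523201 30118144980
429364731169925 29214569580933

√216 → a₀=14, period (1,2,3,2,1,28); ℓ=6 even so k=5
k=0  a_k=14  p_k/q_k = 14/1
k=1  a_k=1  p_k/q_k = 15/1
…
k=4  a_k=2  p_k/q_k = 338/23
k=5  a_k=1  p_k/q_k = 485/33
(x₁, y₁) = (485, 33);  485² − 216·33² = 1 ✓
n=2: (485,33)∘(485,33) = (485·485+216·33·33, 485·33+33·485) = (470449,32010)
n=3: (470449,32010)∘(485,33) = (485·470449+216·33·32010, 485·32010+33·470449) = (456335045,31049667)
n=4: (456335045,31049667)∘(485,33) = (485·456335045+216·33·31049667, 485·31049667+33·456335045) = (442644523201,30118144980)
n=5: (442644523201,30118144980)∘(485,33) = (485·442644523201+216·33·30118144980, 485·30118144980+33·442644523201) = (429364731169925,29214569580933)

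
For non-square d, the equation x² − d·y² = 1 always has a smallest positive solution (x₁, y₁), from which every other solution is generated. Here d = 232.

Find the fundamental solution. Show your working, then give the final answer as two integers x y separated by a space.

19603 1287

√232 = [15; 4,3,7,3,4,30, …], period ℓ=6 (even) → k=5
a_0=15:  p_0=15·1+0=15,  q_0=15·0+1=1
…
a_4=3:  p_4=3·1447+198=4539,  q_4=3·95+13=298
a_5=4:  p_5=4·4539+1447=19603,  q_5=4·298+95=1287
(x₁, y₁) = (19603, 1287);  19603² − 232·1287² = 1 ✓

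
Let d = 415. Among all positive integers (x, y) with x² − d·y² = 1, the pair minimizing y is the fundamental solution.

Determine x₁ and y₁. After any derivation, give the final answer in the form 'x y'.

18412804 903849

√415 = [20; 2,1,2,4,6,…,1,2,40, …], period ℓ=16 (even) → k=15
step 0: (20, 1)  from 20·(1,0) + (0,1)
…
step 2: (61, 3)  from 1·(41,2) + (20,1)
step 3: (163, 8)  from 2·(61,3) + (41,2)
step 4: (713, 35)  from 4·(163,8) + (61,3)
step 5: (4441, 218)  from 6·(713,35) + (163,8)
step 6: (5154, 253)  from 1·(4441,218) + (713,35)
step 7: (9595, 471)  from 1·(5154,253) + (4441,218)
step 8: (33939, 1666)  from 3·(9595,471) + (5154,253)
step 9: (43534, 2137)  from 1·(33939,1666) + (9595,471)
step 10: (77473, 3803)  from 1·(43534,2137) + (33939,1666)
step 11: (508372, 24955)  from 6·(77473,3803) + (43534,2137)
…
step 13: (4730294, 232201)  from 2·(2110961,103623) + (508372,24955)
step 14: (6841255, 335824)  from 1·(4730294,232201) + (2110961,103623)
step 15: (18412804, 903849)  from 2·(6841255,335824) + (4730294,232201)
fundamental: x₁=18412804, y₁=903849  (since 339031351142416 − 415·816943014801 = 1)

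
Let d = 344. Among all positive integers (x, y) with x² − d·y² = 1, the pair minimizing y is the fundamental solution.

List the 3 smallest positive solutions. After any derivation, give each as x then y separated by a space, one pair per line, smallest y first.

10405 561
216528049 11674410
4505948689285 242944471539

√344 → a₀=18, period (1,1,4,1,3,1,4,1,1,36); ℓ=10 even so k=9
a_0=18:  p_0=18·1+0=18,  q_0=18·0+1=1
…
a_2=1:  p_2=1·19+18=37,  q_2=1·1+1=2
a_3=4:  p_3=4·37+19=167,  q_3=4·2+1=9
…
a_5=3:  p_5=3·204+167=779,  q_5=3·11+9=42
a_6=1:  p_6=1·779+204=983,  q_6=1·42+11=53
…
a_8=1:  p_8=1·4711+983=5694,  q_8=1·254+53=307
a_9=1:  p_9=1·5694+4711=10405,  q_9=1·307+254=561
(x₁, y₁) = (10405, 561);  10405² − 344·561² = 1 ✓
(x_2, y_2) = (10405·10405 + 344·561·561, 10405·561 + 561·10405) = (216528049, 11674410)
(x_3, y_3) = (10405·216528049 + 344·561·11674410, 10405·11674410 + 561·216528049) = (4505948689285, 242944471539)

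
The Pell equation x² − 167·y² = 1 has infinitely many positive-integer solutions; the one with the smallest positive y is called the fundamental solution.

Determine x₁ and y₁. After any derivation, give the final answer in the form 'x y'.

d=167: √d = [12; 1,11,1,24] (ℓ=4, even), read p_3/q_3
step 0: (12, 1)  from 12·(1,0) + (0,1)
step 1: (13, 1)  from 1·(12,1) + (1,0)
step 2: (155, 12)  from 11·(13,1) + (12,1)
step 3: (168, 13)  from 1·(155,12) + (13,1)
(x₁, y₁) = (168, 13);  168² − 167·13² = 1 ✓

168 13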